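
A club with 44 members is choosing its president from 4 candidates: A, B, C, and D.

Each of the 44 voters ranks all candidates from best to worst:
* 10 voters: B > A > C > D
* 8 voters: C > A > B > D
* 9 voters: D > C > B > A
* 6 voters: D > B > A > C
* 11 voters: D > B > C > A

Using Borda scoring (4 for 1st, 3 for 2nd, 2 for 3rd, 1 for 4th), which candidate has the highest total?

A: 10×3 + 8×3 + 9×1 + 6×2 + 11×1 = 86
B: 10×4 + 8×2 + 9×2 + 6×3 + 11×3 = 125
C: 10×2 + 8×4 + 9×3 + 6×1 + 11×2 = 107
D: 10×1 + 8×1 + 9×4 + 6×4 + 11×4 = 122

B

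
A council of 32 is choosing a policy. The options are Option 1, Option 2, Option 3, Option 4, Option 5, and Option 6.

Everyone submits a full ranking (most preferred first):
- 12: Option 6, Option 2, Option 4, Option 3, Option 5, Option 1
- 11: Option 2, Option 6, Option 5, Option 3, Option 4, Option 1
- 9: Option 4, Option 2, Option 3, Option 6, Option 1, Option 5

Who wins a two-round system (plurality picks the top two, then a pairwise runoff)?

Option 2

Round 1 first-place votes: Option 1 0, Option 2 11, Option 3 0, Option 4 9, Option 5 0, Option 6 12. Option 6 and Option 2 advance.
Runoff: Option 6 is ranked above Option 2 on 12 ballots, Option 2 above Option 6 on 20.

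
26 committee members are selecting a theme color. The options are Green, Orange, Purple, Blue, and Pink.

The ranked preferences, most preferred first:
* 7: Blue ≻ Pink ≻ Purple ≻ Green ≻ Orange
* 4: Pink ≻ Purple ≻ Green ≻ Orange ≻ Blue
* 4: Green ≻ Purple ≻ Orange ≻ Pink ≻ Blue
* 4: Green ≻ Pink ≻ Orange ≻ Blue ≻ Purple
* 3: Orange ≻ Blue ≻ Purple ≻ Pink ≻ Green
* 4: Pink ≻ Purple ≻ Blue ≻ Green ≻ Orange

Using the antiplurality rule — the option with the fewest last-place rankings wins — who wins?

Pink

Last-place votes: Green 3, Orange 11, Purple 4, Blue 8, Pink 0.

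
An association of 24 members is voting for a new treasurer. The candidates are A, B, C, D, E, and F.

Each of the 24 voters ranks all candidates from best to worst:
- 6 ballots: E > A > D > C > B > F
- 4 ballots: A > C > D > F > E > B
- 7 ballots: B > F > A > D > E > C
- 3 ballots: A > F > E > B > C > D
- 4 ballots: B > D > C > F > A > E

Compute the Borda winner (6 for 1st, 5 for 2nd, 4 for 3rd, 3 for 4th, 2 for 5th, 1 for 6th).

A: 6×5 + 4×6 + 7×4 + 3×6 + 4×2 = 108
B: 6×2 + 4×1 + 7×6 + 3×3 + 4×6 = 91
C: 6×3 + 4×5 + 7×1 + 3×2 + 4×4 = 67
D: 6×4 + 4×4 + 7×3 + 3×1 + 4×5 = 84
E: 6×6 + 4×2 + 7×2 + 3×4 + 4×1 = 74
F: 6×1 + 4×3 + 7×5 + 3×5 + 4×3 = 80

A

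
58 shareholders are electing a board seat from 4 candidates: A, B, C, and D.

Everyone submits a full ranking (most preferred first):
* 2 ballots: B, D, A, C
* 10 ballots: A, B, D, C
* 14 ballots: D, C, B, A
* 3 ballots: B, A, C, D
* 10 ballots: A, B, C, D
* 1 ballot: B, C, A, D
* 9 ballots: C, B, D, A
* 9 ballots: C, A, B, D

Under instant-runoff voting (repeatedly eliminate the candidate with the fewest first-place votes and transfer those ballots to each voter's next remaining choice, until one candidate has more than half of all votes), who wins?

Round 1: A 20, B 6, C 18, D 14. B eliminated.
Round 2: A 23, C 19, D 16. D eliminated.
Round 3: A 25, C 33. C has a majority (≥30).

C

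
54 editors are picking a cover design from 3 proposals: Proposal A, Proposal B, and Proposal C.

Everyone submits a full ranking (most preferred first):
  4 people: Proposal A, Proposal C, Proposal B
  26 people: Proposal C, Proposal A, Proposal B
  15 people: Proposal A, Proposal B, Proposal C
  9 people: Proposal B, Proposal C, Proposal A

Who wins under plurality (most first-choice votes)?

First-place votes: Proposal A 19, Proposal B 9, Proposal C 26.

Proposal C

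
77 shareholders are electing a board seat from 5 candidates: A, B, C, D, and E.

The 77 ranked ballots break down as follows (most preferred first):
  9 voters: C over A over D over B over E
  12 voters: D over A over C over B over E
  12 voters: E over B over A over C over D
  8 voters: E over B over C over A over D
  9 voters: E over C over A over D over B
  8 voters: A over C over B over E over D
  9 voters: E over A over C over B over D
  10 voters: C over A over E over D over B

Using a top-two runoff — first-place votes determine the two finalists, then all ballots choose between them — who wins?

Round 1 first-place votes: A 8, B 0, C 19, D 12, E 38. E and C advance.
Runoff: E is ranked above C on 38 ballots, C above E on 39.

C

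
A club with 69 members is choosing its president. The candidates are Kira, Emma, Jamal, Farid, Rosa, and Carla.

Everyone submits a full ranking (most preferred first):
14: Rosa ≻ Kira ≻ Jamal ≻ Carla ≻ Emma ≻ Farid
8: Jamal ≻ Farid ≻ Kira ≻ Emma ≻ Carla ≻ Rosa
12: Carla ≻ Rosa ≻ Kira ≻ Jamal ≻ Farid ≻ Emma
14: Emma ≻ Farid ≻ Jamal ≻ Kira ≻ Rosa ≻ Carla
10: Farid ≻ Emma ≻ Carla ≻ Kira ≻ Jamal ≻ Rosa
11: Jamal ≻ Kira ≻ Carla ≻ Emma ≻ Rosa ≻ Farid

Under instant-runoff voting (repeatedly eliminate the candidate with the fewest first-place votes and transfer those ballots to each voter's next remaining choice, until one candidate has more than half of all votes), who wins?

Emma

Round 1: Kira 0, Emma 14, Jamal 19, Farid 10, Rosa 14, Carla 12. Kira eliminated.
Round 2: Emma 14, Jamal 19, Farid 10, Rosa 14, Carla 12. Farid eliminated.
Round 3: Emma 24, Jamal 19, Rosa 14, Carla 12. Carla eliminated.
Round 4: Emma 24, Jamal 19, Rosa 26. Jamal eliminated.
Round 5: Emma 43, Rosa 26. Emma has a majority (≥35).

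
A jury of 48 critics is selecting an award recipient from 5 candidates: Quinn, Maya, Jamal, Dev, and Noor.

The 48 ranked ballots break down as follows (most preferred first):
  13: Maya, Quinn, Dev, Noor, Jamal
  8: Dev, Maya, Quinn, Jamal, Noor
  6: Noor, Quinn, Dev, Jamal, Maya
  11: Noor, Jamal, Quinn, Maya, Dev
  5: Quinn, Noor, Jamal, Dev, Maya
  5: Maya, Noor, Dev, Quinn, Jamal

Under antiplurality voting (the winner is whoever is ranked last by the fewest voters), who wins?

Last-place votes: Quinn 0, Maya 11, Jamal 18, Dev 11, Noor 8.

Quinn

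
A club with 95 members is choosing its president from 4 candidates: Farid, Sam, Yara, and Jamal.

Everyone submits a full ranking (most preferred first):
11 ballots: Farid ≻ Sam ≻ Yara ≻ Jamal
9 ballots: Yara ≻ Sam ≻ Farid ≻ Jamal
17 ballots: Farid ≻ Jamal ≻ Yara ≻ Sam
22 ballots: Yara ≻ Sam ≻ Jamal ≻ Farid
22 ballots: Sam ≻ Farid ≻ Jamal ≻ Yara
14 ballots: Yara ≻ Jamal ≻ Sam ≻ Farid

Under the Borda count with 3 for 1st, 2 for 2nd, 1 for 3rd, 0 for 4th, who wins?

Farid: 11×3 + 9×1 + 17×3 + 22×0 + 22×2 + 14×0 = 137
Sam: 11×2 + 9×2 + 17×0 + 22×2 + 22×3 + 14×1 = 164
Yara: 11×1 + 9×3 + 17×1 + 22×3 + 22×0 + 14×3 = 163
Jamal: 11×0 + 9×0 + 17×2 + 22×1 + 22×1 + 14×2 = 106

Sam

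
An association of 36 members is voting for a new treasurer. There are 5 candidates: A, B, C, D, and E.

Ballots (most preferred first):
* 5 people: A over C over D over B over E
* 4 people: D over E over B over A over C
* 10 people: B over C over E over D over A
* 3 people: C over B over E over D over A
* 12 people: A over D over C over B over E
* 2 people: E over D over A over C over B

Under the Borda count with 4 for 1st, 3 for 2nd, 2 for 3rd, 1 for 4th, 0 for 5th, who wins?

C

A: 5×4 + 4×1 + 10×0 + 3×0 + 12×4 + 2×2 = 76
B: 5×1 + 4×2 + 10×4 + 3×3 + 12×1 + 2×0 = 74
C: 5×3 + 4×0 + 10×3 + 3×4 + 12×2 + 2×1 = 83
D: 5×2 + 4×4 + 10×1 + 3×1 + 12×3 + 2×3 = 81
E: 5×0 + 4×3 + 10×2 + 3×2 + 12×0 + 2×4 = 46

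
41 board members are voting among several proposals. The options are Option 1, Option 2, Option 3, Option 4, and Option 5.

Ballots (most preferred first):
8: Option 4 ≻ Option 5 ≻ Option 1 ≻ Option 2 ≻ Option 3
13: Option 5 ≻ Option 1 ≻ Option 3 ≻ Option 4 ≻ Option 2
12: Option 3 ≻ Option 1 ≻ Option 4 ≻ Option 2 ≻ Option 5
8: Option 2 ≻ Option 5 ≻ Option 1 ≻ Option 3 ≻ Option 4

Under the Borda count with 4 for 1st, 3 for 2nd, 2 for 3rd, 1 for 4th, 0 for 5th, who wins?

Option 1: 8×2 + 13×3 + 12×3 + 8×2 = 107
Option 2: 8×1 + 13×0 + 12×1 + 8×4 = 52
Option 3: 8×0 + 13×2 + 12×4 + 8×1 = 82
Option 4: 8×4 + 13×1 + 12×2 + 8×0 = 69
Option 5: 8×3 + 13×4 + 12×0 + 8×3 = 100

Option 1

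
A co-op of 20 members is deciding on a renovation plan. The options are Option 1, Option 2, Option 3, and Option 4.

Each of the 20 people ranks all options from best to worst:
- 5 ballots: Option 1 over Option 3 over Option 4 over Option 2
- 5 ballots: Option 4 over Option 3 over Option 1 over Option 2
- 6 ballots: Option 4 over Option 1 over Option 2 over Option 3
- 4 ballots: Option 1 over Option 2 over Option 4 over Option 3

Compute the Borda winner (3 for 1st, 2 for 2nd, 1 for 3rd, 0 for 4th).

Option 1

Option 1: 5×3 + 5×1 + 6×2 + 4×3 = 44
Option 2: 5×0 + 5×0 + 6×1 + 4×2 = 14
Option 3: 5×2 + 5×2 + 6×0 + 4×0 = 20
Option 4: 5×1 + 5×3 + 6×3 + 4×1 = 42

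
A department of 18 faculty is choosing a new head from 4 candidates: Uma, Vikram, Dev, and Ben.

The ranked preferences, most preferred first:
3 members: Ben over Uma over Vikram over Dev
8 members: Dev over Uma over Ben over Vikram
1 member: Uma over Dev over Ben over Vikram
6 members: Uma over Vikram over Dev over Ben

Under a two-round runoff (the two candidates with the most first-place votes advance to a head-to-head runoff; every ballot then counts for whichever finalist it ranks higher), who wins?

Uma

Round 1 first-place votes: Uma 7, Vikram 0, Dev 8, Ben 3. Dev and Uma advance.
Runoff: Dev is ranked above Uma on 8 ballots, Uma above Dev on 10.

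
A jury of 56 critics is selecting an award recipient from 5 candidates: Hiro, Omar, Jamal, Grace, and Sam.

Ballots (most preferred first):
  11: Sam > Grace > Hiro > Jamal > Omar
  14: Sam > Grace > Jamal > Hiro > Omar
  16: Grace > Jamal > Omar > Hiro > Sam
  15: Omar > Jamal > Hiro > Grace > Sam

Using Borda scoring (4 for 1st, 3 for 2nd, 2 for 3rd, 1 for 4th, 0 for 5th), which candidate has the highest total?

Hiro: 11×2 + 14×1 + 16×1 + 15×2 = 82
Omar: 11×0 + 14×0 + 16×2 + 15×4 = 92
Jamal: 11×1 + 14×2 + 16×3 + 15×3 = 132
Grace: 11×3 + 14×3 + 16×4 + 15×1 = 154
Sam: 11×4 + 14×4 + 16×0 + 15×0 = 100

Grace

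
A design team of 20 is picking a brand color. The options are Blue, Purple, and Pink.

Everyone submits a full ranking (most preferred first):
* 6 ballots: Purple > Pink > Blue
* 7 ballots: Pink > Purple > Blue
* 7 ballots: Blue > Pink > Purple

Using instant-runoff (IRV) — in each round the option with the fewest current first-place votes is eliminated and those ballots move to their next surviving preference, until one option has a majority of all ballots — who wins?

Round 1: Blue 7, Purple 6, Pink 7. Purple eliminated.
Round 2: Blue 7, Pink 13. Pink has a majority (≥11).

Pink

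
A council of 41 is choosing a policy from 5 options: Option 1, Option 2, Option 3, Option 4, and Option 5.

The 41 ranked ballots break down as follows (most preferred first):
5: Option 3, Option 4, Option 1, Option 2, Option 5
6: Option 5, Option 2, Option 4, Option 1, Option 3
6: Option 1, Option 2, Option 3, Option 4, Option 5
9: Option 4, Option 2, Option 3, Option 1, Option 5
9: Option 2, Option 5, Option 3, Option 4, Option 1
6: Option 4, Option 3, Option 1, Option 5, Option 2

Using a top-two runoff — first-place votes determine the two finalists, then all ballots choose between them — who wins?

Option 2

Round 1 first-place votes: Option 1 6, Option 2 9, Option 3 5, Option 4 15, Option 5 6. Option 4 and Option 2 advance.
Runoff: Option 4 is ranked above Option 2 on 20 ballots, Option 2 above Option 4 on 21.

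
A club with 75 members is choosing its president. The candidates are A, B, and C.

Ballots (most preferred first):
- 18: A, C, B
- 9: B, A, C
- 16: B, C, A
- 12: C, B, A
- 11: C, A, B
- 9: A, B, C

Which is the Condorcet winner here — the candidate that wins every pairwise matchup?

C

C vs A: 39–36
C vs B: 41–34
C beats every other candidate.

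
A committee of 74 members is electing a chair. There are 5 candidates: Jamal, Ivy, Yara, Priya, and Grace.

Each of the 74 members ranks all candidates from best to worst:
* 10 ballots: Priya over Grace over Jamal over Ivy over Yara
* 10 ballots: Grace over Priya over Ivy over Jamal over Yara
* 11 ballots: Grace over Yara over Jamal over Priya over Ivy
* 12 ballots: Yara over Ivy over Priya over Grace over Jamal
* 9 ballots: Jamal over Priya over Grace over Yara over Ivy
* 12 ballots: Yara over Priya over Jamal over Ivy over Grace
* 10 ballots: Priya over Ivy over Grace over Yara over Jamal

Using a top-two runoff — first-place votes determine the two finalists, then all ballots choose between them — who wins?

Round 1 first-place votes: Jamal 9, Ivy 0, Yara 24, Priya 20, Grace 21. Yara and Grace advance.
Runoff: Yara is ranked above Grace on 24 ballots, Grace above Yara on 50.

Grace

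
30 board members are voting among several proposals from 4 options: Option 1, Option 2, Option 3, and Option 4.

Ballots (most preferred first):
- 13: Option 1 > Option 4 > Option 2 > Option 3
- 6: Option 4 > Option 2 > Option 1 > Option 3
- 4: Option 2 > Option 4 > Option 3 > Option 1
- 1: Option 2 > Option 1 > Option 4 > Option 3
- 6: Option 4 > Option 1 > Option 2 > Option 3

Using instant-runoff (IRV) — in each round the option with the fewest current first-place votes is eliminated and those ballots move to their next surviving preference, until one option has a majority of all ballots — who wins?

Round 1: Option 1 13, Option 2 5, Option 3 0, Option 4 12. Option 3 eliminated.
Round 2: Option 1 13, Option 2 5, Option 4 12. Option 2 eliminated.
Round 3: Option 1 14, Option 4 16. Option 4 has a majority (≥16).

Option 4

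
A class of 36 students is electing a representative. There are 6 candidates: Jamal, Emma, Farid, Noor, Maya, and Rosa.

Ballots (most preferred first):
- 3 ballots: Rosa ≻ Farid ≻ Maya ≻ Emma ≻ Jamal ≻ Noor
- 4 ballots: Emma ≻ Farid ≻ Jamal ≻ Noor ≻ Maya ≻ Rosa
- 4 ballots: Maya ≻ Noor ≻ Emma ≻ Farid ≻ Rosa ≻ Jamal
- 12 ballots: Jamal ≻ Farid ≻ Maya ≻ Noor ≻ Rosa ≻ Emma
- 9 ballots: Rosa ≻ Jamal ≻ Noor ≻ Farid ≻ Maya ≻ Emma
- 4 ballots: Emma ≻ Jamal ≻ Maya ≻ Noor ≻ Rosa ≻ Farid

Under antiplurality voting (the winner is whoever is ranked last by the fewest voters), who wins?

Maya

Last-place votes: Jamal 4, Emma 21, Farid 4, Noor 3, Maya 0, Rosa 4.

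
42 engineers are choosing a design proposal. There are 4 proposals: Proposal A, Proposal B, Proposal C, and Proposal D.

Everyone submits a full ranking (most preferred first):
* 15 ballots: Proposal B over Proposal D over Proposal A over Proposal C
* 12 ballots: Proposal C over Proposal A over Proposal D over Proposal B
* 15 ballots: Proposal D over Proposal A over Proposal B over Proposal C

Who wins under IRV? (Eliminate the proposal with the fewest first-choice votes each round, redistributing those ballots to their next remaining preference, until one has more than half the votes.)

Proposal D

Round 1: Proposal A 0, Proposal B 15, Proposal C 12, Proposal D 15. Proposal A eliminated.
Round 2: Proposal B 15, Proposal C 12, Proposal D 15. Proposal C eliminated.
Round 3: Proposal B 15, Proposal D 27. Proposal D has a majority (≥22).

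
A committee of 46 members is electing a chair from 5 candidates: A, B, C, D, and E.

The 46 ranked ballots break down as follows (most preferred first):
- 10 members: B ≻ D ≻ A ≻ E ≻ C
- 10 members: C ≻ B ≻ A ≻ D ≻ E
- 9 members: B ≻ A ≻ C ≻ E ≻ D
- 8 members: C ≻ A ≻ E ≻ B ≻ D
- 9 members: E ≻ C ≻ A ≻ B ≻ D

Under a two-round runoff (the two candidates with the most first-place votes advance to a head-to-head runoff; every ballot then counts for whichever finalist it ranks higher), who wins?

Round 1 first-place votes: A 0, B 19, C 18, D 0, E 9. B and C advance.
Runoff: B is ranked above C on 19 ballots, C above B on 27.

C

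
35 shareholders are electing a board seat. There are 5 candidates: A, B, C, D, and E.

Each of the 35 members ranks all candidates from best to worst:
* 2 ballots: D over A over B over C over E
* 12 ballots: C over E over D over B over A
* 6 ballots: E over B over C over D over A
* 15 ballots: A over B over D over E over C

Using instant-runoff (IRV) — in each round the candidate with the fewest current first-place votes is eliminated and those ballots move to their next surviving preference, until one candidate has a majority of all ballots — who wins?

Round 1: A 15, B 0, C 12, D 2, E 6. B eliminated.
Round 2: A 15, C 12, D 2, E 6. D eliminated.
Round 3: A 17, C 12, E 6. E eliminated.
Round 4: A 17, C 18. C has a majority (≥18).

C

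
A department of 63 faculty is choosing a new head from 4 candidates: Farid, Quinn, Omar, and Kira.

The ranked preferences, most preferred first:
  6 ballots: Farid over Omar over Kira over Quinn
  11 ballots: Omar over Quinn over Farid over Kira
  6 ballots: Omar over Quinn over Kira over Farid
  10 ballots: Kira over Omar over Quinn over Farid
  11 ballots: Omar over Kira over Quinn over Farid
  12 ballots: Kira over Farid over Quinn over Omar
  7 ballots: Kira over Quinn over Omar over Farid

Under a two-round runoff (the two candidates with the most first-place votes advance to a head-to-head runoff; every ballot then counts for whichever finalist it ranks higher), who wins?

Omar

Round 1 first-place votes: Farid 6, Quinn 0, Omar 28, Kira 29. Kira and Omar advance.
Runoff: Kira is ranked above Omar on 29 ballots, Omar above Kira on 34.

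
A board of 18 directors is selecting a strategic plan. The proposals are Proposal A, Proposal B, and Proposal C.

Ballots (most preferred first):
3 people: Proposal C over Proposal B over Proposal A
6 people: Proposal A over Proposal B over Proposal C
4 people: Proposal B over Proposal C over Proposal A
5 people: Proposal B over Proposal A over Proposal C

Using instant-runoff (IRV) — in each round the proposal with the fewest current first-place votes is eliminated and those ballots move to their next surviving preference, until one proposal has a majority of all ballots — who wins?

Proposal B

Round 1: Proposal A 6, Proposal B 9, Proposal C 3. Proposal C eliminated.
Round 2: Proposal A 6, Proposal B 12. Proposal B has a majority (≥10).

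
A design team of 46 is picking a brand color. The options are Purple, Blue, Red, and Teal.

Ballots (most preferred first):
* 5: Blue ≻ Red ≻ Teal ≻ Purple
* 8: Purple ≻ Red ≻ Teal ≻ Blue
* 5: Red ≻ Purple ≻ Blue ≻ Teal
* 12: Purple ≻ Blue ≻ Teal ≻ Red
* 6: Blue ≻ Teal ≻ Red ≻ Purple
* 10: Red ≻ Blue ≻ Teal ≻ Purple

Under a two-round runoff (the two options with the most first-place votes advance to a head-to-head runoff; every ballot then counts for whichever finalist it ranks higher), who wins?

Round 1 first-place votes: Purple 20, Blue 11, Red 15, Teal 0. Purple and Red advance.
Runoff: Purple is ranked above Red on 20 ballots, Red above Purple on 26.

Red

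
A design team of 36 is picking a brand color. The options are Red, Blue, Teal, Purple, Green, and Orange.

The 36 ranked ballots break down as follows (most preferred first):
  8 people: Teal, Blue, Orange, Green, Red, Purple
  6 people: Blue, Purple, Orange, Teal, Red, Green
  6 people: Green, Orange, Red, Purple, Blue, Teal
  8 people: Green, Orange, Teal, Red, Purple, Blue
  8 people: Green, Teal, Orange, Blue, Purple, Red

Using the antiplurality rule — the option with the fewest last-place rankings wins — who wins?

Last-place votes: Red 8, Blue 8, Teal 6, Purple 8, Green 6, Orange 0.

Orange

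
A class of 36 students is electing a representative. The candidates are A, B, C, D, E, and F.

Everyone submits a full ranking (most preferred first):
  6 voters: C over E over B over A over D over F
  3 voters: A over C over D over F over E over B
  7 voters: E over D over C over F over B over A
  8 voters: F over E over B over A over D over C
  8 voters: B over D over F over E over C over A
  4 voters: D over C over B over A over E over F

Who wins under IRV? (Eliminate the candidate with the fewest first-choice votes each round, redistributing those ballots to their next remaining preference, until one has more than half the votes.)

Round 1: A 3, B 8, C 6, D 4, E 7, F 8. A eliminated.
Round 2: B 8, C 9, D 4, E 7, F 8. D eliminated.
Round 3: B 8, C 13, E 7, F 8. E eliminated.
Round 4: B 8, C 20, F 8. C has a majority (≥19).

C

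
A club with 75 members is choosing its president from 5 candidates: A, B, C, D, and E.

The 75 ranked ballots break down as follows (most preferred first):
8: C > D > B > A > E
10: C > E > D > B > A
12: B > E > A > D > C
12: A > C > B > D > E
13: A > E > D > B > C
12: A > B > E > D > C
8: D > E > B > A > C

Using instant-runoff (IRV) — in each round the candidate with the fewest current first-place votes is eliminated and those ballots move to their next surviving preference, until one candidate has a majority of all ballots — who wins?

Round 1: A 37, B 12, C 18, D 8, E 0. E eliminated.
Round 2: A 37, B 12, C 18, D 8. D eliminated.
Round 3: A 37, B 20, C 18. C eliminated.
Round 4: A 37, B 38. B has a majority (≥38).

B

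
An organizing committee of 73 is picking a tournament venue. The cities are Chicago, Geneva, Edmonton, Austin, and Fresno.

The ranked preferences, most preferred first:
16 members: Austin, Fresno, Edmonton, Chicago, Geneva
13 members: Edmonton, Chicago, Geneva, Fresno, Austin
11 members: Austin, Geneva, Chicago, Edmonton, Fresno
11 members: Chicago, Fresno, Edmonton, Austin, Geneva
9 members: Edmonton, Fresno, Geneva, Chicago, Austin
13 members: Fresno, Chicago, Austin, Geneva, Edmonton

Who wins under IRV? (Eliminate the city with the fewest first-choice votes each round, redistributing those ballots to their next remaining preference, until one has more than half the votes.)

Fresno

Round 1: Chicago 11, Geneva 0, Edmonton 22, Austin 27, Fresno 13. Geneva eliminated.
Round 2: Chicago 11, Edmonton 22, Austin 27, Fresno 13. Chicago eliminated.
Round 3: Edmonton 22, Austin 27, Fresno 24. Edmonton eliminated.
Round 4: Austin 27, Fresno 46. Fresno has a majority (≥37).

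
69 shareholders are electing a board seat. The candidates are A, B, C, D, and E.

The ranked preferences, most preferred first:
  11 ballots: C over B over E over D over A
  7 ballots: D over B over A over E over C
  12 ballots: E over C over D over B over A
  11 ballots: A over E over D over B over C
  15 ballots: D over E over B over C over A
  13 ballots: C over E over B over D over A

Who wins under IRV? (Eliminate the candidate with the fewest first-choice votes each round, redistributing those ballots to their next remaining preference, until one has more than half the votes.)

Round 1: A 11, B 0, C 24, D 22, E 12. B eliminated.
Round 2: A 11, C 24, D 22, E 12. A eliminated.
Round 3: C 24, D 22, E 23. D eliminated.
Round 4: C 24, E 45. E has a majority (≥35).

E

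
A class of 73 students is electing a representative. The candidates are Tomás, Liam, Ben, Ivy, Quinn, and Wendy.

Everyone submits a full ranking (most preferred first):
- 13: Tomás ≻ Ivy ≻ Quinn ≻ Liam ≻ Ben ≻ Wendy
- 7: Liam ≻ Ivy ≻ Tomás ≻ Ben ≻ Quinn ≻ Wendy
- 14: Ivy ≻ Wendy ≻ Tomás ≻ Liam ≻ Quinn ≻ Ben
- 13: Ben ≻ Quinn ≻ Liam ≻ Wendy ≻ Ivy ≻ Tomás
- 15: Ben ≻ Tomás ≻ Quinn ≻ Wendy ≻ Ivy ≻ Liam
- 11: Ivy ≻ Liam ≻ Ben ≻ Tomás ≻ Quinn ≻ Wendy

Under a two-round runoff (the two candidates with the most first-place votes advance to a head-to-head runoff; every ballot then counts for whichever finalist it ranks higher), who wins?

Ivy

Round 1 first-place votes: Tomás 13, Liam 7, Ben 28, Ivy 25, Quinn 0, Wendy 0. Ben and Ivy advance.
Runoff: Ben is ranked above Ivy on 28 ballots, Ivy above Ben on 45.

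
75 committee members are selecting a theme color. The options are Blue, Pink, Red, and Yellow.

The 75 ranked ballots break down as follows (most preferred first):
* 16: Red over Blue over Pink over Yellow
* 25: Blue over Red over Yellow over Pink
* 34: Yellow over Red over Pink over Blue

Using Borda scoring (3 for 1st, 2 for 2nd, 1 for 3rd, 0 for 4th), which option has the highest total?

Red

Blue: 16×2 + 25×3 + 34×0 = 107
Pink: 16×1 + 25×0 + 34×1 = 50
Red: 16×3 + 25×2 + 34×2 = 166
Yellow: 16×0 + 25×1 + 34×3 = 127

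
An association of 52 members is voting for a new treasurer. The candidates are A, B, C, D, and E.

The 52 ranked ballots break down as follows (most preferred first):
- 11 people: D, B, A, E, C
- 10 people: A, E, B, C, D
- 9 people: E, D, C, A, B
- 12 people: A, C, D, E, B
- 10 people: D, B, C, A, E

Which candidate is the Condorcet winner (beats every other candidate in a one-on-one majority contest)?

D vs A: 30–22
D vs B: 42–10
D vs C: 30–22
D vs E: 33–19
D beats every other candidate.

D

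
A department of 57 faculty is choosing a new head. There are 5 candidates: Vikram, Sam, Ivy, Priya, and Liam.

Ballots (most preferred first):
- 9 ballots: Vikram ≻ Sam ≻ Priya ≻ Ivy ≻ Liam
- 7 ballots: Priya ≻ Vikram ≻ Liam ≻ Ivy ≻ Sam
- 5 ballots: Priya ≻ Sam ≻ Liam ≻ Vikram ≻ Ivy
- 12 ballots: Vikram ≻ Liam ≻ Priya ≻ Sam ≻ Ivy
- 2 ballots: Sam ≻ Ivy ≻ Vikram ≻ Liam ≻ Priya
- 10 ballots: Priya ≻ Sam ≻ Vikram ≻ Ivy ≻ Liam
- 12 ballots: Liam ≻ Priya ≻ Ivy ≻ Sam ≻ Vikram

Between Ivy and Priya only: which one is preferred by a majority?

Priya

Ivy is ranked above Priya on 2 ballots; Priya above Ivy on 55.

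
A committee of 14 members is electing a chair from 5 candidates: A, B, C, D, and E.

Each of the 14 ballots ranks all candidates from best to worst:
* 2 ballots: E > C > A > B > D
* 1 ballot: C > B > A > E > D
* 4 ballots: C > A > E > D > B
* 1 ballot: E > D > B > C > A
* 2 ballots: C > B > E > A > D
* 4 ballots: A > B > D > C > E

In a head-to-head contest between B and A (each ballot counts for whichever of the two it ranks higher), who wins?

B is ranked above A on 4 ballots; A above B on 10.

A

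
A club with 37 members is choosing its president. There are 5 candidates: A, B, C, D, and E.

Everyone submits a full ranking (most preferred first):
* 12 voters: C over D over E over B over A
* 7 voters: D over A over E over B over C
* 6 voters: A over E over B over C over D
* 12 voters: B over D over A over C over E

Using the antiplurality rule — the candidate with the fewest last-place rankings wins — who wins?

B

Last-place votes: A 12, B 0, C 7, D 6, E 12.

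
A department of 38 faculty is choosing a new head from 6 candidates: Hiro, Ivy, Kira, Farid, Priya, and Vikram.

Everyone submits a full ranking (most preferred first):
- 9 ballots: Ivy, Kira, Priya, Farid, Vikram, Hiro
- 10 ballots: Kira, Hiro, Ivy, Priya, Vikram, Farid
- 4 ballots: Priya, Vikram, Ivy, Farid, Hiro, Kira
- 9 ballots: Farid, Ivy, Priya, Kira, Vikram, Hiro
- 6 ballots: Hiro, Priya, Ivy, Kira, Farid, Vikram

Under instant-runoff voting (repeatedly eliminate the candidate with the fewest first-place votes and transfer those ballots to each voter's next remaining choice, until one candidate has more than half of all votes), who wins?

Round 1: Hiro 6, Ivy 9, Kira 10, Farid 9, Priya 4, Vikram 0. Vikram eliminated.
Round 2: Hiro 6, Ivy 9, Kira 10, Farid 9, Priya 4. Priya eliminated.
Round 3: Hiro 6, Ivy 13, Kira 10, Farid 9. Hiro eliminated.
Round 4: Ivy 19, Kira 10, Farid 9. Farid eliminated.
Round 5: Ivy 28, Kira 10. Ivy has a majority (≥20).

Ivy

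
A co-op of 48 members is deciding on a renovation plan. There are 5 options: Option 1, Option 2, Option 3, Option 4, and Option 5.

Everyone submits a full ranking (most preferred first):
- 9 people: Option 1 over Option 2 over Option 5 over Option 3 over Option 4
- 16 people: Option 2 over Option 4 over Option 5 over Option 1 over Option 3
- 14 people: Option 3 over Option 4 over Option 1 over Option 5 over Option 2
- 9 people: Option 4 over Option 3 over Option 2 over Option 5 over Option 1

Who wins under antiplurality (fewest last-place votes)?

Option 5

Last-place votes: Option 1 9, Option 2 14, Option 3 16, Option 4 9, Option 5 0.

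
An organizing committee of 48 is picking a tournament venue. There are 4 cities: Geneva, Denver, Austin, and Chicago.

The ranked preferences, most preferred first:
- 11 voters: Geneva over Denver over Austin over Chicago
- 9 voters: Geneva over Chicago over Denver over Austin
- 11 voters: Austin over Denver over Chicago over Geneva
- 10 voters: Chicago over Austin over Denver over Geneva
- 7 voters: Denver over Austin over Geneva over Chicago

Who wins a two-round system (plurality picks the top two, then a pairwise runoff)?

Austin

Round 1 first-place votes: Geneva 20, Denver 7, Austin 11, Chicago 10. Geneva and Austin advance.
Runoff: Geneva is ranked above Austin on 20 ballots, Austin above Geneva on 28.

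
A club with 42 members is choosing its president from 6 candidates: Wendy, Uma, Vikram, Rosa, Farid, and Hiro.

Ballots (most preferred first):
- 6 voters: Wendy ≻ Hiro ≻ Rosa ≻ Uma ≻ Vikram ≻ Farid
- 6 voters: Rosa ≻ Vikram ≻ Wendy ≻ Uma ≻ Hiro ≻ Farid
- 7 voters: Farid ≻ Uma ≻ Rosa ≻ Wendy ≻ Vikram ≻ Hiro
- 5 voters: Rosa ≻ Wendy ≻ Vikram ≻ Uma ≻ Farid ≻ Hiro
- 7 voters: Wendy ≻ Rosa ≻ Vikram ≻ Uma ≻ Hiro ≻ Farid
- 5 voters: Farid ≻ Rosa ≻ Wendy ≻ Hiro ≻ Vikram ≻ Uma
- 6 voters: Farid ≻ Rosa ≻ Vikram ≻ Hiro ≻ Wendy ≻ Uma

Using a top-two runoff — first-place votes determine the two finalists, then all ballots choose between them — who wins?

Wendy

Round 1 first-place votes: Wendy 13, Uma 0, Vikram 0, Rosa 11, Farid 18, Hiro 0. Farid and Wendy advance.
Runoff: Farid is ranked above Wendy on 18 ballots, Wendy above Farid on 24.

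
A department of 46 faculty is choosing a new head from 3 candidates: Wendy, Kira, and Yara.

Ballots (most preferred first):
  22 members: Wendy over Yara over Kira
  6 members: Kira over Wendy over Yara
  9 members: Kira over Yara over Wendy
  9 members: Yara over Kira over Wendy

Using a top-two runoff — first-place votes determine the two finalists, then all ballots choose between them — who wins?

Kira

Round 1 first-place votes: Wendy 22, Kira 15, Yara 9. Wendy and Kira advance.
Runoff: Wendy is ranked above Kira on 22 ballots, Kira above Wendy on 24.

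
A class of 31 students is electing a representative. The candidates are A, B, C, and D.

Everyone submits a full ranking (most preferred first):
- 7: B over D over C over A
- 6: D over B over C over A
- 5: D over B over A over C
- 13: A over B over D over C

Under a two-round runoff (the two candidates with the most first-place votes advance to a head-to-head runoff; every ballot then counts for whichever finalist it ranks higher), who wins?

Round 1 first-place votes: A 13, B 7, C 0, D 11. A and D advance.
Runoff: A is ranked above D on 13 ballots, D above A on 18.

D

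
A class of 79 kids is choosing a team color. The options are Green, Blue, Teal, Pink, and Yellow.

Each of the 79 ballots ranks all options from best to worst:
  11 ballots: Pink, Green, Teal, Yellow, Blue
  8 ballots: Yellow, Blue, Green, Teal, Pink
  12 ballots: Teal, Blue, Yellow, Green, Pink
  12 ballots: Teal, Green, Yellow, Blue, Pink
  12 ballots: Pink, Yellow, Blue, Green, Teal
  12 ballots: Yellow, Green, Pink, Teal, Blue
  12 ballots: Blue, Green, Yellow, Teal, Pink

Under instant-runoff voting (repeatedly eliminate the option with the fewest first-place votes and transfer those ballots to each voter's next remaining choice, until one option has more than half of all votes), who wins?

Round 1: Green 0, Blue 12, Teal 24, Pink 23, Yellow 20. Green eliminated.
Round 2: Blue 12, Teal 24, Pink 23, Yellow 20. Blue eliminated.
Round 3: Teal 24, Pink 23, Yellow 32. Pink eliminated.
Round 4: Teal 35, Yellow 44. Yellow has a majority (≥40).

Yellow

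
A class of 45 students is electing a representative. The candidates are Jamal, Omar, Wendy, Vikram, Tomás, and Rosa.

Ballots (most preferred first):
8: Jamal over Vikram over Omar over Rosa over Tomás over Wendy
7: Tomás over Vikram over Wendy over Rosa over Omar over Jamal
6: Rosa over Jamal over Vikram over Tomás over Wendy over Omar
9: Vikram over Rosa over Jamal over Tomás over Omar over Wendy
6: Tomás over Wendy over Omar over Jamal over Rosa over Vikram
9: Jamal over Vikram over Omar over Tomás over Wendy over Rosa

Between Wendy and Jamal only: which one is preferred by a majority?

Wendy is ranked above Jamal on 13 ballots; Jamal above Wendy on 32.

Jamal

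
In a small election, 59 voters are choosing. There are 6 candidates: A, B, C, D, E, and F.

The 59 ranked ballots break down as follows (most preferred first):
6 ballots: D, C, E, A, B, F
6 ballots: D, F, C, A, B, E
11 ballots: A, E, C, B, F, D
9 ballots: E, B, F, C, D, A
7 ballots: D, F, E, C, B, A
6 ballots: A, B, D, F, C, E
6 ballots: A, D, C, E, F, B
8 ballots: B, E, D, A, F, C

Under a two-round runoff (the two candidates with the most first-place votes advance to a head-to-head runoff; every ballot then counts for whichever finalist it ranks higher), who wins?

Round 1 first-place votes: A 23, B 8, C 0, D 19, E 9, F 0. A and D advance.
Runoff: A is ranked above D on 23 ballots, D above A on 36.

D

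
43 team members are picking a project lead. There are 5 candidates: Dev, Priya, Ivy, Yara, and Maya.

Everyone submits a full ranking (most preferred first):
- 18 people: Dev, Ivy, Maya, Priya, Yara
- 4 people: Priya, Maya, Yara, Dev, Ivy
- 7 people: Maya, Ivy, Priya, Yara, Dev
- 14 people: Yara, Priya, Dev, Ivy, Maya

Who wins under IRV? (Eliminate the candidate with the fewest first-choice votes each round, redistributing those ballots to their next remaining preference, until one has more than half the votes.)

Yara

Round 1: Dev 18, Priya 4, Ivy 0, Yara 14, Maya 7. Ivy eliminated.
Round 2: Dev 18, Priya 4, Yara 14, Maya 7. Priya eliminated.
Round 3: Dev 18, Yara 14, Maya 11. Maya eliminated.
Round 4: Dev 18, Yara 25. Yara has a majority (≥22).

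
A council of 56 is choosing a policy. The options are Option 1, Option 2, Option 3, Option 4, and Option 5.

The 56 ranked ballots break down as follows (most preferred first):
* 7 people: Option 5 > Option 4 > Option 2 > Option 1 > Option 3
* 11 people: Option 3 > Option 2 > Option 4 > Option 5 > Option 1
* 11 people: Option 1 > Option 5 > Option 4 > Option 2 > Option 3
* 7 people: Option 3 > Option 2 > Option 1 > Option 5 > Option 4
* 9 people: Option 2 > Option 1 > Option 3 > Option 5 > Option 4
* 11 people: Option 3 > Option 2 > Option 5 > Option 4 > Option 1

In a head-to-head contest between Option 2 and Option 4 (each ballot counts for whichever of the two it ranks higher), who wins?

Option 2 is ranked above Option 4 on 38 ballots; Option 4 above Option 2 on 18.

Option 2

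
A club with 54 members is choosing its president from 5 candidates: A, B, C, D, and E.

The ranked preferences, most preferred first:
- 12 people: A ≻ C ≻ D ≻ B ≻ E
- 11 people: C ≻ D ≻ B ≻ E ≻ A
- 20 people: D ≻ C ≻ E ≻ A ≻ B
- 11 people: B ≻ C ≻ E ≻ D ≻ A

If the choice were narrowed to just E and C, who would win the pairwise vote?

C

E is ranked above C on 0 ballots; C above E on 54.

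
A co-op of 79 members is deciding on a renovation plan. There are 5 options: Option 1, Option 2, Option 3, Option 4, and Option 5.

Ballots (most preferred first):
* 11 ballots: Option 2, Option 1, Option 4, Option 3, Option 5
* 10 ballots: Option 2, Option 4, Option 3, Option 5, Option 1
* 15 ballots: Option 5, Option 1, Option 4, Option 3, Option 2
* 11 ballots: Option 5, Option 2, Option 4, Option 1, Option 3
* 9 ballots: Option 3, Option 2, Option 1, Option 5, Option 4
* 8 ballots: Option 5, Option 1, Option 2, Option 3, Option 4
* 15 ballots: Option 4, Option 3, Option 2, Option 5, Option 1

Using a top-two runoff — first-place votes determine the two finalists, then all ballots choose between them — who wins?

Round 1 first-place votes: Option 1 0, Option 2 21, Option 3 9, Option 4 15, Option 5 34. Option 5 and Option 2 advance.
Runoff: Option 5 is ranked above Option 2 on 34 ballots, Option 2 above Option 5 on 45.

Option 2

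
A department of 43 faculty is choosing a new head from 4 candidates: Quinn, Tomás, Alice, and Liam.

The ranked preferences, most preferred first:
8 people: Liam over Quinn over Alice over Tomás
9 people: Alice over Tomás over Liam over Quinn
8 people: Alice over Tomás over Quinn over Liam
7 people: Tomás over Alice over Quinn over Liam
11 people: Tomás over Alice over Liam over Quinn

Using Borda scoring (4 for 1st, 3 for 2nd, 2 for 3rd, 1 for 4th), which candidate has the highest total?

Quinn: 8×3 + 9×1 + 8×2 + 7×2 + 11×1 = 74
Tomás: 8×1 + 9×3 + 8×3 + 7×4 + 11×4 = 131
Alice: 8×2 + 9×4 + 8×4 + 7×3 + 11×3 = 138
Liam: 8×4 + 9×2 + 8×1 + 7×1 + 11×2 = 87

Alice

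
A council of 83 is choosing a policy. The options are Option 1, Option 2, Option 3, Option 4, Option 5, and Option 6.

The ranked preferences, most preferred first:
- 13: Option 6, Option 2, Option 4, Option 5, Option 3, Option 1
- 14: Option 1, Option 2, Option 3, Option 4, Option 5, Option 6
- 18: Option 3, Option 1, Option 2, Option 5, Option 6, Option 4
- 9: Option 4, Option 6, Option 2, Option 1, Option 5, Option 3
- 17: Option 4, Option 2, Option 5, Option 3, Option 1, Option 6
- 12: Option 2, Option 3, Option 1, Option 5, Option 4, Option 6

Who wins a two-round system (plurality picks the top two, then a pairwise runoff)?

Round 1 first-place votes: Option 1 14, Option 2 12, Option 3 18, Option 4 26, Option 5 0, Option 6 13. Option 4 and Option 3 advance.
Runoff: Option 4 is ranked above Option 3 on 39 ballots, Option 3 above Option 4 on 44.

Option 3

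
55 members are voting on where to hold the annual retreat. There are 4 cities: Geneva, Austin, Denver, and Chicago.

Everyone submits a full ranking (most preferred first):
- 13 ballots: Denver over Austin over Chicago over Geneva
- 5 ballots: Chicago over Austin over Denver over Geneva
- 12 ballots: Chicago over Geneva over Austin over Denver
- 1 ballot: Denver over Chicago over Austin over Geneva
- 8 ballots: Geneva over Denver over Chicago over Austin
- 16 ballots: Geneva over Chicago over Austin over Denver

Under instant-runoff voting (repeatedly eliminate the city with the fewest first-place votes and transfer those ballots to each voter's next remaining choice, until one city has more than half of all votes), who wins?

Round 1: Geneva 24, Austin 0, Denver 14, Chicago 17. Austin eliminated.
Round 2: Geneva 24, Denver 14, Chicago 17. Denver eliminated.
Round 3: Geneva 24, Chicago 31. Chicago has a majority (≥28).

Chicago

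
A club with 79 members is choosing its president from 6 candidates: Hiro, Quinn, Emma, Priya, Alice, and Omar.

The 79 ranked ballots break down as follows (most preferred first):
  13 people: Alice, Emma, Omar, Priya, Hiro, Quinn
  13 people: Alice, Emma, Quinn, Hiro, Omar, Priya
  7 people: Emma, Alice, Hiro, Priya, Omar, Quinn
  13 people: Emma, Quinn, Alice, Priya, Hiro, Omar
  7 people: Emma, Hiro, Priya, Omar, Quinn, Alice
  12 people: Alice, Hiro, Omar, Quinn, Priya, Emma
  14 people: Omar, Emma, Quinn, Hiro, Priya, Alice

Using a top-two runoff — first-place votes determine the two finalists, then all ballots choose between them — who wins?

Round 1 first-place votes: Hiro 0, Quinn 0, Emma 27, Priya 0, Alice 38, Omar 14. Alice and Emma advance.
Runoff: Alice is ranked above Emma on 38 ballots, Emma above Alice on 41.

Emma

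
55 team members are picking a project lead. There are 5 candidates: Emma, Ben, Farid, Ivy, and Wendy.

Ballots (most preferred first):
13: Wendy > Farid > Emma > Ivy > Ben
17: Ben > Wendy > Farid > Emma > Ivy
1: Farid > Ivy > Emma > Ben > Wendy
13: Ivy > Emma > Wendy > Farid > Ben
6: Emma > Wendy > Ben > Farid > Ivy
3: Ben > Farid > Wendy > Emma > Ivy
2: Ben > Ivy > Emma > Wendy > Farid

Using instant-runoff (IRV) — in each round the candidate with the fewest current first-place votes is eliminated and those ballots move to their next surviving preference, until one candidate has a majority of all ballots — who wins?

Wendy

Round 1: Emma 6, Ben 22, Farid 1, Ivy 13, Wendy 13. Farid eliminated.
Round 2: Emma 6, Ben 22, Ivy 14, Wendy 13. Emma eliminated.
Round 3: Ben 22, Ivy 14, Wendy 19. Ivy eliminated.
Round 4: Ben 23, Wendy 32. Wendy has a majority (≥28).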